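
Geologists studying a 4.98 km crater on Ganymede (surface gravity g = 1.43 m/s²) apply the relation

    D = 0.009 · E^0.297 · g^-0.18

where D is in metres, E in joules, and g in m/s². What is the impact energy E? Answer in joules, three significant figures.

E ≈ 2.70 × 10^19 J

Rearranging: E = [D / (0.009 · g^-0.18)]^(1/0.297).
D = 4980 m.
g^-0.18 = 1.43^-0.18 = 0.9376
D / (0.009 × 0.9376) = 4980 / (8.438 × 10^-3) = 5.902 × 10^5
E = (5.902 × 10^5)^3.367 = 2.697 × 10^19 J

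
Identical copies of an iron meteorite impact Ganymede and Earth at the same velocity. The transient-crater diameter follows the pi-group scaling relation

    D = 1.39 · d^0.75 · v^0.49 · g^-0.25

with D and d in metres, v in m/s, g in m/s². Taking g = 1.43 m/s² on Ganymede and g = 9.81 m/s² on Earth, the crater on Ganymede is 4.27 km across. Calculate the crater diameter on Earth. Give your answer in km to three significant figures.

All impactor-dependent factors cancel in the ratio, leaving D_Earth/D_Ganymede = (g_Earth/g_Ganymede)^-0.25.
(9.81/1.43)^-0.25 = 6.860^-0.25 = 0.6179
D_Earth = 0.6179 × 4.27 km = 2.64 km

D ≈ 2.64 km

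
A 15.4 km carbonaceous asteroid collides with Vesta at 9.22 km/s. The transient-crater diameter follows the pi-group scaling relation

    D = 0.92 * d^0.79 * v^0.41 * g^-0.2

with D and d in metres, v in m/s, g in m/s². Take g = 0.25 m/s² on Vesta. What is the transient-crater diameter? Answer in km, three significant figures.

In SI units: d = 15400 m, v = 9220 m/s.
d^0.79 = 15400^0.79 = 2033
v^0.41 = 9220^0.41 = 42.22
g^-0.2 = 0.25^-0.2 = 1.320
D = 0.92 × 2033 × 42.22 × 1.320 = 1.042 × 10^5 m
   = 104.2 km

D ≈ 104 km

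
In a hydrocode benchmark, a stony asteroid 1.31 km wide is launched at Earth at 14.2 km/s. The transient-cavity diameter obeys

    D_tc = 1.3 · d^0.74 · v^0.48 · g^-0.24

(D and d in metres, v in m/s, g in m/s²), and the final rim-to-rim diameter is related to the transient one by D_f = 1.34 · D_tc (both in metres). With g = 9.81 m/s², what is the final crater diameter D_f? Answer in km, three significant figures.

In SI: d = 1310 m, v = 14200 m/s.
d^0.74 = 1310^0.74 = 202.7
v^0.48 = 14200^0.48 = 98.42
g^-0.24 = 9.81^-0.24 = 0.5781
D_tc = 1.3 × 202.7 × 98.42 × 0.5781 = 14990 m
D_f = 1.34 × 14990 = 20087 m
     = 20.09 km

D_f ≈ 20.1 km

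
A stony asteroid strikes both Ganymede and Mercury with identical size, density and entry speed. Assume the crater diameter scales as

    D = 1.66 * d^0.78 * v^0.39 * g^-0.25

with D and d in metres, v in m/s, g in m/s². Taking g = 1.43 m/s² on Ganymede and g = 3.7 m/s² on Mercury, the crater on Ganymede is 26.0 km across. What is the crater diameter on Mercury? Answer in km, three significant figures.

D ≈ 20.5 km

All impactor-dependent factors cancel in the ratio, leaving D_Mercury/D_Ganymede = (g_Mercury/g_Ganymede)^-0.25.
(3.7/1.43)^-0.25 = 2.587^-0.25 = 0.7885
D_Mercury = 0.7885 × 26.0 km = 20.5 km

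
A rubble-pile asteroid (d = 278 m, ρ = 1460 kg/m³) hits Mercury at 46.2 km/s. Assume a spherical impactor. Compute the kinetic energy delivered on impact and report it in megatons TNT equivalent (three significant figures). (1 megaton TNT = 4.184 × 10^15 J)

E ≈ 4190 Mt TNT

v = 46200 m/s.
Mass m = (π/6) ρ d³ = (π/6) × 1460 × (278)³ = 1.642 × 10^10 kg
E = ½ m v² = 0.5 × 1.642 × 10^10 × (46200)² = 1.752 × 10^19 J
   = 1.752 × 10^19 / 4.184×10^15 = 4187 Mt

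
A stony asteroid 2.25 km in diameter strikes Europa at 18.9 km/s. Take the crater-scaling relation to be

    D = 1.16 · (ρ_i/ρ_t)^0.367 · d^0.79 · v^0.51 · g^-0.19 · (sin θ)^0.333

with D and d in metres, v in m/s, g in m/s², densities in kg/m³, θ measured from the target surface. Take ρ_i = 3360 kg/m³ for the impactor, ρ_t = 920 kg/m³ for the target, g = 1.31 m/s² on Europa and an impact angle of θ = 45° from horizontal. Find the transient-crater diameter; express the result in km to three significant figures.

D ≈ 107 km

In SI units: d = 2250 m, v = 18900 m/s.
(ρ_i/ρ_t)^0.367 = (3360/920)^0.367 = 1.609
d^0.79 = 2250^0.79 = 444.9
v^0.51 = 18900^0.51 = 151.7
g^-0.19 = 1.31^-0.19 = 0.9500
(sin 45°)^0.333 = 0.7071^0.333 = 0.8910
D = 1.16 × 1.609 × 444.9 × 151.7 × 0.9500 × 0.8910 = 1.066 × 10^5 m
   = 106.6 km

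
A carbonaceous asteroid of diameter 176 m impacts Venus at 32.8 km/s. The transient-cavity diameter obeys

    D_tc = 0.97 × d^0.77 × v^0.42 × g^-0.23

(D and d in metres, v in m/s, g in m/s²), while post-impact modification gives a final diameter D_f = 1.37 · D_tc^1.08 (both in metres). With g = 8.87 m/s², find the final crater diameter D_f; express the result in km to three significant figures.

D_f ≈ 6.35 km

v = 32800 m/s.
d^0.77 = 176^0.77 = 53.59
v^0.42 = 32800^0.42 = 78.83
g^-0.23 = 8.87^-0.23 = 0.6053
D_tc = 0.97 × 53.59 × 78.83 × 0.6053 = 2480 m
D_f = 1.37 × (2480)^1.08 = 6349 m
     = 6.349 km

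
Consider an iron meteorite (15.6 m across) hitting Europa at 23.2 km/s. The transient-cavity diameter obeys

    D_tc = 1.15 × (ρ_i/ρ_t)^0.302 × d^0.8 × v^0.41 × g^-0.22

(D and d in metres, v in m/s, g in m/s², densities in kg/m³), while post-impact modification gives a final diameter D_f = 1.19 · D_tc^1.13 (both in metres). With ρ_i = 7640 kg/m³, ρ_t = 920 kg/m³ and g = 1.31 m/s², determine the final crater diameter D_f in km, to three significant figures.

D_f ≈ 3.39 km

v = 23200 m/s.
(ρ_i/ρ_t)^0.302 = (7640/920)^0.302 = 1.895
d^0.8 = 15.6^0.8 = 9.005
v^0.41 = 23200^0.41 = 61.64
g^-0.22 = 1.31^-0.22 = 0.9423
D_tc = 1.15 × 1.895 × 9.005 × 61.64 × 0.9423 = 1140 m
D_f = 1.19 × (1140)^1.13 = 3387 m
     = 3.387 km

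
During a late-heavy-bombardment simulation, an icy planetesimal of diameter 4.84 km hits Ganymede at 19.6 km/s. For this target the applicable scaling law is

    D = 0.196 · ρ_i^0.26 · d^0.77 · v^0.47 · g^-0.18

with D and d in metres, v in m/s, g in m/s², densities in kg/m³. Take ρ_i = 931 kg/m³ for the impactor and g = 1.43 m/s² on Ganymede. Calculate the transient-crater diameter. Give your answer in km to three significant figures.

D ≈ 77.8 km

In SI units: d = 4840 m, v = 19600 m/s.
ρ_i^0.26 = 931^0.26 = 5.915
d^0.77 = 4840^0.77 = 687.6
v^0.47 = 19600^0.47 = 104.1
g^-0.18 = 1.43^-0.18 = 0.9376
D = 0.196 × 5.915 × 687.6 × 104.1 × 0.9376 = 77806 m
   = 77.81 km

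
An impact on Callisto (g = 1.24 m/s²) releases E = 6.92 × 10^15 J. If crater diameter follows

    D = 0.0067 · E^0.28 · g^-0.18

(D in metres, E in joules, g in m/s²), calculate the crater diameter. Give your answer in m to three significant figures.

D ≈ 176 m

E^0.28 = (6.92 × 10^15)^0.28 = 2.724 × 10^4
g^-0.18 = 1.24^-0.18 = 0.9620
D = 0.0067 × 2.724 × 10^4 × 0.9620 = 175.6 m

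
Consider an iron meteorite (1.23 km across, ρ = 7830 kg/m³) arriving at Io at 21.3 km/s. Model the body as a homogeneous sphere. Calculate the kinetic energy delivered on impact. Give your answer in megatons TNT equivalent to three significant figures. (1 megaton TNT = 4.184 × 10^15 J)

d = 1230 m; v = 21300 m/s.
Mass m = (π/6) ρ d³ = (π/6) × 7830 × (1230)³ = 7.629 × 10^12 kg
E = ½ m v² = 0.5 × 7.629 × 10^12 × (21300)² = 1.731 × 10^21 J
   = 1.731 × 10^21 / 4.184×10^15 = 4.137 × 10^5 Mt

E ≈ 4.14 × 10^5 Mt TNT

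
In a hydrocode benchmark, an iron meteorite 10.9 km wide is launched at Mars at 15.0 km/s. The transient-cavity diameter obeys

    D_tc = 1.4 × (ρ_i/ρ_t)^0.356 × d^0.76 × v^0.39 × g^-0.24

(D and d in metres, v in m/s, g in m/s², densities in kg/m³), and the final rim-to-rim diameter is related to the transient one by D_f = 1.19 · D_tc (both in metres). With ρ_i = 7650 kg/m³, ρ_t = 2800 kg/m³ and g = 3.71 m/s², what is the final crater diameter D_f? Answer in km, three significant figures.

D_f ≈ 86.6 km

In SI: d = 10900 m, v = 15000 m/s.
(ρ_i/ρ_t)^0.356 = (7650/2800)^0.356 = 1.430
d^0.76 = 10900^0.76 = 1171
v^0.39 = 15000^0.39 = 42.53
g^-0.24 = 3.71^-0.24 = 0.7300
D_tc = 1.4 × 1.430 × 1171 × 42.53 × 0.7300 = 72780 m
D_f = 1.19 × 72780 = 86608 m
     = 86.61 km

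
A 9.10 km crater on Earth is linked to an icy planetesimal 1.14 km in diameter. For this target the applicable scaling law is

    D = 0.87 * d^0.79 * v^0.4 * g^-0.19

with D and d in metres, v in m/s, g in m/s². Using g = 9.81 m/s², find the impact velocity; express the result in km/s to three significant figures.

Rearranging for v: v = [D / (0.87 · 1140^0.79 · 9.81^-0.19)]^(1/0.4).
D = 9100 m.
1140^0.79 = 260.0
9.81^-0.19 = 0.6480
Denominator = 0.87 × 260.0 × 0.6480 = 146.6
D / 146.6 = 9100 / 146.6 = 62.07
v = 62.07^(1/0.4) = 62.07^2.5 = 30353 m/s

v ≈ 30.4 km/s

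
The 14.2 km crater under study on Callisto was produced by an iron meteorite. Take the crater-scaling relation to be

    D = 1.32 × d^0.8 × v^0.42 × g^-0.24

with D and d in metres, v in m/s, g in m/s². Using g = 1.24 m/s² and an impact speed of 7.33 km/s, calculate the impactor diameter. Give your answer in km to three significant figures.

Rearranging for d: d = [D / (1.32 · 7330^0.42 · 1.24^-0.24)]^(1/0.8).
D = 14200 m.
7330^0.42 = 42.01
1.24^-0.24 = 0.9497
Denominator = 1.32 × 42.01 × 0.9497 = 52.66
D / 52.66 = 14200 / 52.66 = 269.7
d = 269.7^(1/0.8) = 269.7^1.25 = 1093 m

d ≈ 1.09 km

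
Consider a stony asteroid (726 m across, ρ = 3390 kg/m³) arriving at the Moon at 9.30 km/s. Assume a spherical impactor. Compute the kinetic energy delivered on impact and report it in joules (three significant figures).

v = 9300 m/s.
Mass m = (π/6) ρ d³ = (π/6) × 3390 × (726)³ = 6.792 × 10^11 kg
E = ½ m v² = 0.5 × 6.792 × 10^11 × (9300)² = 2.937 × 10^19 J

E ≈ 2.94 × 10^19 J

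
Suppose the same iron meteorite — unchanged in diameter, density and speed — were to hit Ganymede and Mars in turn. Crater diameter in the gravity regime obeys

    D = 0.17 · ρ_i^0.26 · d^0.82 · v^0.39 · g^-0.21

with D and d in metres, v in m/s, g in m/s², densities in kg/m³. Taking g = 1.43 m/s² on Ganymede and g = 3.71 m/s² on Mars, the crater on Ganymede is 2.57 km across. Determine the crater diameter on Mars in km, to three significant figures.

D ≈ 2.10 km

All impactor-dependent factors cancel in the ratio, leaving D_Mars/D_Ganymede = (g_Mars/g_Ganymede)^-0.21.
(3.71/1.43)^-0.21 = 2.594^-0.21 = 0.8186
D_Mars = 0.8186 × 2.57 km = 2.10 km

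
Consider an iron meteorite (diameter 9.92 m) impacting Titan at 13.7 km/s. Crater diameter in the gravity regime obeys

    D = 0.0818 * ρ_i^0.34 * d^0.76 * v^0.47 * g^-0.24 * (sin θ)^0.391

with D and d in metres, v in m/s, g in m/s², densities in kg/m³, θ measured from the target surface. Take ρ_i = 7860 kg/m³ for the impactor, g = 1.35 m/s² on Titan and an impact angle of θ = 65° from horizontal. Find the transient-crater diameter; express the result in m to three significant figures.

In SI units: v = 13700 m/s.
ρ_i^0.34 = 7860^0.34 = 21.11
d^0.76 = 9.92^0.76 = 5.719
v^0.47 = 13700^0.47 = 87.95
g^-0.24 = 1.35^-0.24 = 0.9305
(sin 65°)^0.391 = 0.9063^0.391 = 0.9623
D = 0.0818 × 21.11 × 5.719 × 87.95 × 0.9305 × 0.9623 = 777.7 m

D ≈ 778 m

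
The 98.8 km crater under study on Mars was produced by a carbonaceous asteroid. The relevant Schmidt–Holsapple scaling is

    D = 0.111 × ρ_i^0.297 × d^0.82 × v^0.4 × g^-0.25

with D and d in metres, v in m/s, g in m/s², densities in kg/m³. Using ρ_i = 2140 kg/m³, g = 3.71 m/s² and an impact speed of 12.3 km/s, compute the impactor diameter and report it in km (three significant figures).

d ≈ 16.9 km

Rearranging for d: d = [D / (0.111 · 2140^0.297 · 12300^0.4 · 3.71^-0.25)]^(1/0.82).
D = 98800 m.
2140^0.297 = 9.753
12300^0.4 = 43.25
3.71^-0.25 = 0.7205
Denominator = 0.111 × 9.753 × 43.25 × 0.7205 = 33.74
D / 33.74 = 98800 / 33.74 = 2928
d = 2928^(1/0.82) = 2928^1.2195 = 16884 m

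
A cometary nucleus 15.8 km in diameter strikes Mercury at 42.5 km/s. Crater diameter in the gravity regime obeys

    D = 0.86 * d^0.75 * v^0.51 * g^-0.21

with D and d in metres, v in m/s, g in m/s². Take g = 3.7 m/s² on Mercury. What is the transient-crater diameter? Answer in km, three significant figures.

In SI units: d = 15800 m, v = 42500 m/s.
d^0.75 = 15800^0.75 = 1409
v^0.51 = 42500^0.51 = 229.3
g^-0.21 = 3.7^-0.21 = 0.7598
D = 0.86 × 1409 × 229.3 × 0.7598 = 2.111 × 10^5 m
   = 211.1 km

D ≈ 211 km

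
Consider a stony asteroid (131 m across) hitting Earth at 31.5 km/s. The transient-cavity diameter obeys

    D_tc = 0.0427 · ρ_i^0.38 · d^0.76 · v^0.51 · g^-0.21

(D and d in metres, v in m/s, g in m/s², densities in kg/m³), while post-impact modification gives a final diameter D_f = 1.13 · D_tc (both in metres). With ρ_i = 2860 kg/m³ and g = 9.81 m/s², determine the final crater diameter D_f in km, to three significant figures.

v = 31500 m/s.
ρ_i^0.38 = 2860^0.38 = 20.58
d^0.76 = 131^0.76 = 40.66
v^0.51 = 31500^0.51 = 196.9
g^-0.21 = 9.81^-0.21 = 0.6191
D_tc = 0.0427 × 20.58 × 40.66 × 196.9 × 0.6191 = 4356 m
D_f = 1.13 × 4356 = 4922 m
     = 4.922 km

D_f ≈ 4.92 km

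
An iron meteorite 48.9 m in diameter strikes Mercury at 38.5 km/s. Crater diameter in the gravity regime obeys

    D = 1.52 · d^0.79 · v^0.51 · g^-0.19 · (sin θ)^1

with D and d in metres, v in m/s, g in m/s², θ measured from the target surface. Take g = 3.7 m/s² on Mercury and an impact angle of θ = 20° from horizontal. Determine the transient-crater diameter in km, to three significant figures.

In SI units: v = 38500 m/s.
d^0.79 = 48.9^0.79 = 21.60
v^0.51 = 38500^0.51 = 218.1
g^-0.19 = 3.7^-0.19 = 0.7799
(sin 20°)^1 = 0.3420^1 = 0.3420
D = 1.52 × 21.60 × 218.1 × 0.7799 × 0.3420 = 1910 m
   = 1.910 km

D ≈ 1.91 km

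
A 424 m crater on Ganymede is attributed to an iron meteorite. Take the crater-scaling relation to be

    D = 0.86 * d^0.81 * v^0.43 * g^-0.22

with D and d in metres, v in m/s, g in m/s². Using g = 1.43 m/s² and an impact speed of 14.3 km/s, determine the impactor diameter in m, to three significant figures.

d ≈ 14.5 m

Rearranging for d: d = [D / (0.86 · 14300^0.43 · 1.43^-0.22)]^(1/0.81).
14300^0.43 = 61.21
1.43^-0.22 = 0.9243
Denominator = 0.86 × 61.21 × 0.9243 = 48.66
D / 48.66 = 424 / 48.66 = 8.714
d = 8.714^(1/0.81) = 8.714^1.2346 = 14.48 m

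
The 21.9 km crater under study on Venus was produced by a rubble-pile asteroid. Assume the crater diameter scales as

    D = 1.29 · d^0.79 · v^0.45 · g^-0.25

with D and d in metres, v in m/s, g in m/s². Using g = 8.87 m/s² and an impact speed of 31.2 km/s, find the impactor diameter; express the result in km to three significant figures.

d ≈ 1.24 km

Rearranging for d: d = [D / (1.29 · 31200^0.45 · 8.87^-0.25)]^(1/0.79).
D = 21900 m.
31200^0.45 = 105.3
8.87^-0.25 = 0.5795
Denominator = 1.29 × 105.3 × 0.5795 = 78.72
D / 78.72 = 21900 / 78.72 = 278.2
d = 278.2^(1/0.79) = 278.2^1.2658 = 1242 m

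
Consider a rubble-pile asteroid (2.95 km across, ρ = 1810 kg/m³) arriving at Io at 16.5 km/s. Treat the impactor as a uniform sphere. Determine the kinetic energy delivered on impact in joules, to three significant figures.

E ≈ 3.31 × 10^21 J

d = 2950 m; v = 16500 m/s.
Mass m = (π/6) ρ d³ = (π/6) × 1810 × (2950)³ = 2.433 × 10^13 kg
E = ½ m v² = 0.5 × 2.433 × 10^13 × (16500)² = 3.312 × 10^21 J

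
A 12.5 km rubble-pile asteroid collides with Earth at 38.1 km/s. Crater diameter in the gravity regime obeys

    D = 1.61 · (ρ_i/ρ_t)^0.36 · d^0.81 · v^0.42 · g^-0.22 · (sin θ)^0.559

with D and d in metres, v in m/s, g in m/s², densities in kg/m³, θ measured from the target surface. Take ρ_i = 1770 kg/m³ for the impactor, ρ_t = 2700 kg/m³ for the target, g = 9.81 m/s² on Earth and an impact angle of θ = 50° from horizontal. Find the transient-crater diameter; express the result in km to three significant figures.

D ≈ 126 km

In SI units: d = 12500 m, v = 38100 m/s.
(ρ_i/ρ_t)^0.36 = (1770/2700)^0.36 = 0.8590
d^0.81 = 12500^0.81 = 2082
v^0.42 = 38100^0.42 = 83.94
g^-0.22 = 9.81^-0.22 = 0.6051
(sin 50°)^0.559 = 0.7660^0.559 = 0.8616
D = 1.61 × 0.8590 × 2082 × 83.94 × 0.6051 × 0.8616 = 1.260 × 10^5 m
   = 126.0 km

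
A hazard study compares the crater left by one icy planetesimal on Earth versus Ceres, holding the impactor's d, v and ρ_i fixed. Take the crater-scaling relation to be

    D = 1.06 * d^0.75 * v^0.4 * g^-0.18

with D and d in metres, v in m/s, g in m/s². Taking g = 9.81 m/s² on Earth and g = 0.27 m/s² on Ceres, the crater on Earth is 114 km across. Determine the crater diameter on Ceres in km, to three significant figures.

All impactor-dependent factors cancel in the ratio, leaving D_Ceres/D_Earth = (g_Ceres/g_Earth)^-0.18.
(0.27/9.81)^-0.18 = 0.02752^-0.18 = 1.909
D_Ceres = 1.909 × 114 km = 218 km

D ≈ 218 km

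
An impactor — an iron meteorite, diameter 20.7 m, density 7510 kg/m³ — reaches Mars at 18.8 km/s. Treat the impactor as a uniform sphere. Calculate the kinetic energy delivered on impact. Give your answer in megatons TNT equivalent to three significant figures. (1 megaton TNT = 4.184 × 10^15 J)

v = 18800 m/s.
Mass m = (π/6) ρ d³ = (π/6) × 7510 × (20.7)³ = 3.488 × 10^7 kg
E = ½ m v² = 0.5 × 3.488 × 10^7 × (18800)² = 6.164 × 10^15 J
   = 6.164 × 10^15 / 4.184×10^15 = 1.473 Mt

E ≈ 1.47 Mt TNT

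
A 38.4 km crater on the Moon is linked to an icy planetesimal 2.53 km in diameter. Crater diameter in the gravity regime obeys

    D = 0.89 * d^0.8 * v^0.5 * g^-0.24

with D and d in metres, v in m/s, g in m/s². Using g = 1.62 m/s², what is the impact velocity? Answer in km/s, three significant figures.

Rearranging for v: v = [D / (0.89 · 2530^0.8 · 1.62^-0.24)]^(1/0.5).
D = 38400 m.
2530^0.8 = 527.8
1.62^-0.24 = 0.8907
Denominator = 0.89 × 527.8 × 0.8907 = 418.4
D / 418.4 = 38400 / 418.4 = 91.78
v = 91.78^(1/0.5) = 91.78^2 = 8424 m/s

v ≈ 8.42 km/s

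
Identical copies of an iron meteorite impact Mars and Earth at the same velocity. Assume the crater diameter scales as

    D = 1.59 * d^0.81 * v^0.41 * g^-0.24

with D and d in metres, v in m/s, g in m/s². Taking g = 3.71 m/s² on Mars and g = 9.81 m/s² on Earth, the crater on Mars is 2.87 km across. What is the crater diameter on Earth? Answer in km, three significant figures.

All impactor-dependent factors cancel in the ratio, leaving D_Earth/D_Mars = (g_Earth/g_Mars)^-0.24.
(9.81/3.71)^-0.24 = 2.644^-0.24 = 0.7919
D_Earth = 0.7919 × 2.87 km = 2.27 km

D ≈ 2.27 km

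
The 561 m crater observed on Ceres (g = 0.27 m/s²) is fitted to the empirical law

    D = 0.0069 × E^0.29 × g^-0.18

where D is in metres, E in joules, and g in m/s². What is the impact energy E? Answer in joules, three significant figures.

Rearranging: E = [D / (0.0069 · g^-0.18)]^(1/0.29).
g^-0.18 = 0.27^-0.18 = 1.266
D / (0.0069 × 1.266) = 561 / (8.735 × 10^-3) = 6.422 × 10^4
E = (6.422 × 10^4)^3.4483 = 3.787 × 10^16 J

E ≈ 3.79 × 10^16 J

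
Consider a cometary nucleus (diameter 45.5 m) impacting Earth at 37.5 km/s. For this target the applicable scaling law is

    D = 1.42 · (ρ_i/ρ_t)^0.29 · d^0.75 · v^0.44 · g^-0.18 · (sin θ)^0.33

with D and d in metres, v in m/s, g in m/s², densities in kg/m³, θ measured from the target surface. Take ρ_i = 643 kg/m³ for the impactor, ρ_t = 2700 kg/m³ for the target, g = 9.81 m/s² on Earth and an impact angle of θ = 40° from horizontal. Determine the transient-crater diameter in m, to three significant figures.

In SI units: v = 37500 m/s.
(ρ_i/ρ_t)^0.29 = (643/2700)^0.29 = 0.6596
d^0.75 = 45.5^0.75 = 17.52
v^0.44 = 37500^0.44 = 102.9
g^-0.18 = 9.81^-0.18 = 0.6630
(sin 40°)^0.33 = 0.6428^0.33 = 0.8643
D = 1.42 × 0.6596 × 17.52 × 102.9 × 0.6630 × 0.8643 = 967.6 m

D ≈ 968 m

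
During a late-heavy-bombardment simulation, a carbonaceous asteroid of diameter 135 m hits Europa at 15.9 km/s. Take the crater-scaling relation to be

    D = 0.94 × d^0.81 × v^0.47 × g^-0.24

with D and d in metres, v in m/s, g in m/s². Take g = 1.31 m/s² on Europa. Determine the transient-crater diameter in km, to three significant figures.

D ≈ 4.42 km

In SI units: v = 15900 m/s.
d^0.81 = 135^0.81 = 53.16
v^0.47 = 15900^0.47 = 94.33
g^-0.24 = 1.31^-0.24 = 0.9372
D = 0.94 × 53.16 × 94.33 × 0.9372 = 4418 m
   = 4.418 km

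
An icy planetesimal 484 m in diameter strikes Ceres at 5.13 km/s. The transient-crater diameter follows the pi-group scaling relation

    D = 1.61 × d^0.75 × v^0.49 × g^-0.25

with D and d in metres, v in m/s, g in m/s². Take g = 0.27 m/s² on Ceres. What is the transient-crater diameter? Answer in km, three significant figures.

In SI units: v = 5130 m/s.
d^0.75 = 484^0.75 = 103.2
v^0.49 = 5130^0.49 = 65.76
g^-0.25 = 0.27^-0.25 = 1.387
D = 1.61 × 103.2 × 65.76 × 1.387 = 15155 m
   = 15.15 km

D ≈ 15.2 km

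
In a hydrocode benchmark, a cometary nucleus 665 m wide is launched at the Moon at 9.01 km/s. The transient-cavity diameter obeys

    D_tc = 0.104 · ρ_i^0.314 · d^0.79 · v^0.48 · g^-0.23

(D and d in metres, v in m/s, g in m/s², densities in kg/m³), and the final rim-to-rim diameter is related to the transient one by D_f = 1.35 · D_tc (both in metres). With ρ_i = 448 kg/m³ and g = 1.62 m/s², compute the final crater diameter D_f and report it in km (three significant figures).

D_f ≈ 11.5 km

v = 9010 m/s.
ρ_i^0.314 = 448^0.314 = 6.800
d^0.79 = 665^0.79 = 169.8
v^0.48 = 9010^0.48 = 79.12
g^-0.23 = 1.62^-0.23 = 0.8950
D_tc = 0.104 × 6.800 × 169.8 × 79.12 × 0.8950 = 8503 m
D_f = 1.35 × 8503 = 11479 m
     = 11.48 km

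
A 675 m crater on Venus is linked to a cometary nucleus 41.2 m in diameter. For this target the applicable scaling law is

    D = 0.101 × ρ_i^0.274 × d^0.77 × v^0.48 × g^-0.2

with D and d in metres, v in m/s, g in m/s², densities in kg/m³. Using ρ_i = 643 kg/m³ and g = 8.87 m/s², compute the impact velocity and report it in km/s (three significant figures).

v ≈ 14.8 km/s

Rearranging for v: v = [D / (0.101 · 643^0.274 · 41.2^0.77 · 8.87^-0.2)]^(1/0.48).
643^0.274 = 5.881
41.2^0.77 = 17.52
8.87^-0.2 = 0.6463
Denominator = 0.101 × 5.881 × 17.52 × 0.6463 = 6.726
D / 6.726 = 675 / 6.726 = 100.4
v = 100.4^(1/0.48) = 100.4^2.0833 = 14798 m/s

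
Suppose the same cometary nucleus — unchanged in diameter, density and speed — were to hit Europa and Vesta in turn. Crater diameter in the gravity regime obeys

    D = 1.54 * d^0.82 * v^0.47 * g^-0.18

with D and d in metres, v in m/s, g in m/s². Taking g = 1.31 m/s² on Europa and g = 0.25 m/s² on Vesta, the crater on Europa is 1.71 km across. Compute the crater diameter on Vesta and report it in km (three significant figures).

D ≈ 2.30 km

All impactor-dependent factors cancel in the ratio, leaving D_Vesta/D_Europa = (g_Vesta/g_Europa)^-0.18.
(0.25/1.31)^-0.18 = 0.1908^-0.18 = 1.347
D_Vesta = 1.347 × 1.71 km = 2.30 km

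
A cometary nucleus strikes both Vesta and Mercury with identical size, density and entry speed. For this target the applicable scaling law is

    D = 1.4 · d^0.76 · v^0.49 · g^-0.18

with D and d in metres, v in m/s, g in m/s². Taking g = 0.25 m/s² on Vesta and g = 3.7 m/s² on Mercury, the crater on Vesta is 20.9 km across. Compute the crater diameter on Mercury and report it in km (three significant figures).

All impactor-dependent factors cancel in the ratio, leaving D_Mercury/D_Vesta = (g_Mercury/g_Vesta)^-0.18.
(3.7/0.25)^-0.18 = 14.80^-0.18 = 0.6157
D_Mercury = 0.6157 × 20.9 km = 12.9 km

D ≈ 12.9 km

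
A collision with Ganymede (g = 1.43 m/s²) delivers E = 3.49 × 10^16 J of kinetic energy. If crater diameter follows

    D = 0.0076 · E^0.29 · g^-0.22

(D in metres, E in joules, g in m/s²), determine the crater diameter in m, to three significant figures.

D ≈ 441 m

E^0.29 = (3.49 × 10^16)^0.29 = 6.272 × 10^4
g^-0.22 = 1.43^-0.22 = 0.9243
D = 0.0076 × 6.272 × 10^4 × 0.9243 = 440.6 m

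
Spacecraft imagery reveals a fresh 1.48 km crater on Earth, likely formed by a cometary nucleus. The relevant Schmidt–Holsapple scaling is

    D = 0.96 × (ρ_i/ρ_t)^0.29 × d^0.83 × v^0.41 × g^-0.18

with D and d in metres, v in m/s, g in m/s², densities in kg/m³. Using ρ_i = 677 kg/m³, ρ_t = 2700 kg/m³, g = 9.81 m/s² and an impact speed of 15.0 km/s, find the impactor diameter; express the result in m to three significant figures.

d ≈ 160 m

Rearranging for d: d = [D / (0.96 · (677/2700)^0.29 · 15000^0.41 · 9.81^-0.18)]^(1/0.83).
D = 1480 m.
(677/2700)^0.29 = 0.6695
15000^0.41 = 51.55
9.81^-0.18 = 0.6630
Denominator = 0.96 × 0.6695 × 51.55 × 0.6630 = 21.97
D / 21.97 = 1480 / 21.97 = 67.36
d = 67.36^(1/0.83) = 67.36^1.2048 = 159.5 m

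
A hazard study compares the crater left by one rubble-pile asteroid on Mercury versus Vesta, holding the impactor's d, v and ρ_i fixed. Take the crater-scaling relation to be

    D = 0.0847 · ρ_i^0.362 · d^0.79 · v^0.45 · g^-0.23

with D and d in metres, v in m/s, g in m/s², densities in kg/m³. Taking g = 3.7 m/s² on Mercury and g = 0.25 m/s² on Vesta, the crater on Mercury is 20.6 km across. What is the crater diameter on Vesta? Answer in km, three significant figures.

All impactor-dependent factors cancel in the ratio, leaving D_Vesta/D_Mercury = (g_Vesta/g_Mercury)^-0.23.
(0.25/3.7)^-0.23 = 0.06757^-0.23 = 1.858
D_Vesta = 1.858 × 20.6 km = 38.3 km

D ≈ 38.3 km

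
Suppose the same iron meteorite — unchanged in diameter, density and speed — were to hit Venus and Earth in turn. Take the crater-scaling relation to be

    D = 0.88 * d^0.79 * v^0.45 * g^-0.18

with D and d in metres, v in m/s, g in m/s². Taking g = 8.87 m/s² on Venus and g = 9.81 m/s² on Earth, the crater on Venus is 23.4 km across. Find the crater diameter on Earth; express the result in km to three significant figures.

D ≈ 23.0 km

All impactor-dependent factors cancel in the ratio, leaving D_Earth/D_Venus = (g_Earth/g_Venus)^-0.18.
(9.81/8.87)^-0.18 = 1.106^-0.18 = 0.9820
D_Earth = 0.9820 × 23.4 km = 23.0 km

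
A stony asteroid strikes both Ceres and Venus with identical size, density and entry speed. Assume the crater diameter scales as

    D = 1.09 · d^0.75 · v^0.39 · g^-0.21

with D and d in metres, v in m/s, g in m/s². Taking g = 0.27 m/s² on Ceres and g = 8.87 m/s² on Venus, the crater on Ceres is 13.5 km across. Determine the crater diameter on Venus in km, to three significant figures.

D ≈ 6.48 km

All impactor-dependent factors cancel in the ratio, leaving D_Venus/D_Ceres = (g_Venus/g_Ceres)^-0.21.
(8.87/0.27)^-0.21 = 32.85^-0.21 = 0.4803
D_Venus = 0.4803 × 13.5 km = 6.48 km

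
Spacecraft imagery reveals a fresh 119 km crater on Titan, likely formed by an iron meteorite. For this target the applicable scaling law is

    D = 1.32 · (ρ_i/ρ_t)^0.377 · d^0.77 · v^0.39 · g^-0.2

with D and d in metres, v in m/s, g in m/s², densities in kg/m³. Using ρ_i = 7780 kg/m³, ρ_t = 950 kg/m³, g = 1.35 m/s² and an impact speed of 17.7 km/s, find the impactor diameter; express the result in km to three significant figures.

d ≈ 7.42 km

Rearranging for d: d = [D / (1.32 · (7780/950)^0.377 · 17700^0.39 · 1.35^-0.2)]^(1/0.77).
D = 119000 m.
(7780/950)^0.377 = 2.210
17700^0.39 = 45.36
1.35^-0.2 = 0.9417
Denominator = 1.32 × 2.210 × 45.36 × 0.9417 = 124.6
D / 124.6 = 119000 / 124.6 = 955.1
d = 955.1^(1/0.77) = 955.1^1.2987 = 7416 m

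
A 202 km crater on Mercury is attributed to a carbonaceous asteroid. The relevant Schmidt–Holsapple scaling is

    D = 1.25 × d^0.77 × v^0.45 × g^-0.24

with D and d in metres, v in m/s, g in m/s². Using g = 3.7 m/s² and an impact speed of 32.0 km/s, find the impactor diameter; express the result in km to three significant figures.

Rearranging for d: d = [D / (1.25 · 32000^0.45 · 3.7^-0.24)]^(1/0.77).
D = 202000 m.
32000^0.45 = 106.5
3.7^-0.24 = 0.7305
Denominator = 1.25 × 106.5 × 0.7305 = 97.25
D / 97.25 = 202000 / 97.25 = 2077
d = 2077^(1/0.77) = 2077^1.2987 = 20340 m

d ≈ 20.3 km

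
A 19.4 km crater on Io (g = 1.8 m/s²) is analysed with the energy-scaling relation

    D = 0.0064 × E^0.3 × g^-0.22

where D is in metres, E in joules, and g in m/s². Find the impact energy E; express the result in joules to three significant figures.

E ≈ 6.20 × 10^21 J

Rearranging: E = [D / (0.0064 · g^-0.22)]^(1/0.3).
D = 19400 m.
g^-0.22 = 1.8^-0.22 = 0.8787
D / (0.0064 × 0.8787) = 19400 / (5.624 × 10^-3) = 3.450 × 10^6
E = (3.450 × 10^6)^3.3333 = 6.202 × 10^21 J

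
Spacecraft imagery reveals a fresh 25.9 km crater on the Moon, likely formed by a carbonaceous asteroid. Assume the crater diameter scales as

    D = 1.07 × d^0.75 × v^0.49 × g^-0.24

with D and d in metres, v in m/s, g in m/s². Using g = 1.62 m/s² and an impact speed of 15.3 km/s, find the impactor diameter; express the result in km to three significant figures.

d ≈ 1.51 km

Rearranging for d: d = [D / (1.07 · 15300^0.49 · 1.62^-0.24)]^(1/0.75).
D = 25900 m.
15300^0.49 = 112.3
1.62^-0.24 = 0.8907
Denominator = 1.07 × 112.3 × 0.8907 = 107.0
D / 107.0 = 25900 / 107.0 = 242.1
d = 242.1^(1/0.75) = 242.1^1.3333 = 1509 m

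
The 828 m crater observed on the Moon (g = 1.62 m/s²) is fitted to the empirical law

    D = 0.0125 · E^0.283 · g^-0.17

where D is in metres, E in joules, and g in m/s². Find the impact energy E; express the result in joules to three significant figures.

Rearranging: E = [D / (0.0125 · g^-0.17)]^(1/0.283).
g^-0.17 = 1.62^-0.17 = 0.9213
D / (0.0125 × 0.9213) = 828 / (0.01152) = 7.188 × 10^4
E = (7.188 × 10^4)^3.5336 = 1.450 × 10^17 J

E ≈ 1.45 × 10^17 J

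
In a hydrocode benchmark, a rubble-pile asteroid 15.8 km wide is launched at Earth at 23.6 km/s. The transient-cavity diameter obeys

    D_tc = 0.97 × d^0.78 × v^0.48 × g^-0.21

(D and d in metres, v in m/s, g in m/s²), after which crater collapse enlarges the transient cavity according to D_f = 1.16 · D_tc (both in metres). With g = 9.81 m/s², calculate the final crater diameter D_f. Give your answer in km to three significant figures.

In SI: d = 15800 m, v = 23600 m/s.
d^0.78 = 15800^0.78 = 1883
v^0.48 = 23600^0.48 = 125.6
g^-0.21 = 9.81^-0.21 = 0.6191
D_tc = 0.97 × 1883 × 125.6 × 0.6191 = 1.420 × 10^5 m
D_f = 1.16 × 1.420 × 10^5 = 1.647 × 10^5 m
     = 164.7 km

D_f ≈ 165 km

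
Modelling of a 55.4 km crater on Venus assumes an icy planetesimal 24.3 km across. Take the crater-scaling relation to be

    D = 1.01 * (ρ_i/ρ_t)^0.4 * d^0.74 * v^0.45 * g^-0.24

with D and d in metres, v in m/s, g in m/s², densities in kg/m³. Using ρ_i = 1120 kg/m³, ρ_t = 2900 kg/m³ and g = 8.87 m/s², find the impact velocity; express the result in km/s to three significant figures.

Rearranging for v: v = [D / (1.01 · (1120/2900)^0.4 · 24300^0.74 · 8.87^-0.24)]^(1/0.45).
D = 55400 m.
(1120/2900)^0.4 = 0.6835
24300^0.74 = 1759
8.87^-0.24 = 0.5922
Denominator = 1.01 × 0.6835 × 1759 × 0.5922 = 719.1
D / 719.1 = 55400 / 719.1 = 77.04
v = 77.04^(1/0.45) = 77.04^2.2222 = 15583 m/s

v ≈ 15.6 km/s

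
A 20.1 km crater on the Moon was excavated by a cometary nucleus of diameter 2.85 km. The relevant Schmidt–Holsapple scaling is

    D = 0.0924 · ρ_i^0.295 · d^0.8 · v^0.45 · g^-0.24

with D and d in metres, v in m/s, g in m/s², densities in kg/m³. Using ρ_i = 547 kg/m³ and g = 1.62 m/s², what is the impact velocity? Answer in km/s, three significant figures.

v ≈ 10.9 km/s

Rearranging for v: v = [D / (0.0924 · 547^0.295 · 2850^0.8 · 1.62^-0.24)]^(1/0.45).
D = 20100 m.
547^0.295 = 6.423
2850^0.8 = 580.6
1.62^-0.24 = 0.8907
Denominator = 0.0924 × 6.423 × 580.6 × 0.8907 = 306.9
D / 306.9 = 20100 / 306.9 = 65.49
v = 65.49^(1/0.45) = 65.49^2.2222 = 10862 m/s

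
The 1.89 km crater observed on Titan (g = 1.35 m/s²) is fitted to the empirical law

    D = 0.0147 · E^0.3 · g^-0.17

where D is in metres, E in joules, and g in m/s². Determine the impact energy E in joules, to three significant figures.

E ≈ 1.27 × 10^17 J

Rearranging: E = [D / (0.0147 · g^-0.17)]^(1/0.3).
D = 1890 m.
g^-0.17 = 1.35^-0.17 = 0.9503
D / (0.0147 × 0.9503) = 1890 / (0.01397) = 1.353 × 10^5
E = (1.353 × 10^5)^3.3333 = 1.271 × 10^17 J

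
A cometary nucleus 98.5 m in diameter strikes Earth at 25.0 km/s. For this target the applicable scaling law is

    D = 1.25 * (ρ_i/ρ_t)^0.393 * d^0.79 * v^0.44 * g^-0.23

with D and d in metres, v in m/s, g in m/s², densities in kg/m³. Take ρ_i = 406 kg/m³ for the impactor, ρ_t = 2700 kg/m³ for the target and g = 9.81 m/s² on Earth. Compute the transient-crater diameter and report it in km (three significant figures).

In SI units: v = 25000 m/s.
(ρ_i/ρ_t)^0.393 = (406/2700)^0.393 = 0.4749
d^0.79 = 98.5^0.79 = 37.57
v^0.44 = 25000^0.44 = 86.12
g^-0.23 = 9.81^-0.23 = 0.5914
D = 1.25 × 0.4749 × 37.57 × 86.12 × 0.5914 = 1136 m
   = 1.136 km

D ≈ 1.14 km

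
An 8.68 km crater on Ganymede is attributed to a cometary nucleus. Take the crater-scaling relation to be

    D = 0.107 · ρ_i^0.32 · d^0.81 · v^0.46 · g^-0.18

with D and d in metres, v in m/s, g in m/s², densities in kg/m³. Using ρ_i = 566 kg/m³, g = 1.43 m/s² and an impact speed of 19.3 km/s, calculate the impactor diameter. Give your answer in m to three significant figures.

Rearranging for d: d = [D / (0.107 · 566^0.32 · 19300^0.46 · 1.43^-0.18)]^(1/0.81).
D = 8680 m.
566^0.32 = 7.602
19300^0.46 = 93.62
1.43^-0.18 = 0.9376
Denominator = 0.107 × 7.602 × 93.62 × 0.9376 = 71.40
D / 71.40 = 8680 / 71.40 = 121.6
d = 121.6^(1/0.81) = 121.6^1.2346 = 375.0 m

d ≈ 375 m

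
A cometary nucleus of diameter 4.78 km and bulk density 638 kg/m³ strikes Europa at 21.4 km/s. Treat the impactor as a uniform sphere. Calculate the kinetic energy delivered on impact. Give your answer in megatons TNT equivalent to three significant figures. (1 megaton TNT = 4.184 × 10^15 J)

E ≈ 2.00 × 10^6 Mt TNT

d = 4780 m; v = 21400 m/s.
Mass m = (π/6) ρ d³ = (π/6) × 638 × (4780)³ = 3.648 × 10^13 kg
E = ½ m v² = 0.5 × 3.648 × 10^13 × (21400)² = 8.353 × 10^21 J
   = 8.353 × 10^21 / 4.184×10^15 = 1.996 × 10^6 Mt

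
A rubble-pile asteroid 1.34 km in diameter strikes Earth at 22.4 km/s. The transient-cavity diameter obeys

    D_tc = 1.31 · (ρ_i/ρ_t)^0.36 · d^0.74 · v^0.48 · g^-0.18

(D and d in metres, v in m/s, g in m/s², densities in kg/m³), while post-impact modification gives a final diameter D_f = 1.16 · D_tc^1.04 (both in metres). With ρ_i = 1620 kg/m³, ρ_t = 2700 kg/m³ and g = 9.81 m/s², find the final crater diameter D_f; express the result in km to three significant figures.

In SI: d = 1340 m, v = 22400 m/s.
(ρ_i/ρ_t)^0.36 = (1620/2700)^0.36 = 0.8320
d^0.74 = 1340^0.74 = 206.1
v^0.48 = 22400^0.48 = 122.5
g^-0.18 = 9.81^-0.18 = 0.6630
D_tc = 1.31 × 0.8320 × 206.1 × 122.5 × 0.6630 = 18240 m
D_f = 1.16 × (18240)^1.04 = 31327 m
     = 31.33 km

D_f ≈ 31.3 km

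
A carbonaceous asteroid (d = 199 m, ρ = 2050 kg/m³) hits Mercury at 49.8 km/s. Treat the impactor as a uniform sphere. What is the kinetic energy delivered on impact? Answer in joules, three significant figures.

E ≈ 1.05 × 10^19 J

v = 49800 m/s.
Mass m = (π/6) ρ d³ = (π/6) × 2050 × (199)³ = 8.459 × 10^9 kg
E = ½ m v² = 0.5 × 8.459 × 10^9 × (49800)² = 1.049 × 10^19 J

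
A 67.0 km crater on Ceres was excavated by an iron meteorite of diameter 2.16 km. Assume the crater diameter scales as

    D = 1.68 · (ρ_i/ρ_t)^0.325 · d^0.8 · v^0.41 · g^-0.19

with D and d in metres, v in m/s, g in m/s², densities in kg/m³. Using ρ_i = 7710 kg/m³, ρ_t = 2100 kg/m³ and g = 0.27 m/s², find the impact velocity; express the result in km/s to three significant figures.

Rearranging for v: v = [D / (1.68 · (7710/2100)^0.325 · 2160^0.8 · 0.27^-0.19)]^(1/0.41).
D = 67000 m.
(7710/2100)^0.325 = 1.526
2160^0.8 = 465.1
0.27^-0.19 = 1.282
Denominator = 1.68 × 1.526 × 465.1 × 1.282 = 1529
D / 1529 = 67000 / 1529 = 43.82
v = 43.82^(1/0.41) = 43.82^2.439 = 10093 m/s

v ≈ 10.1 km/s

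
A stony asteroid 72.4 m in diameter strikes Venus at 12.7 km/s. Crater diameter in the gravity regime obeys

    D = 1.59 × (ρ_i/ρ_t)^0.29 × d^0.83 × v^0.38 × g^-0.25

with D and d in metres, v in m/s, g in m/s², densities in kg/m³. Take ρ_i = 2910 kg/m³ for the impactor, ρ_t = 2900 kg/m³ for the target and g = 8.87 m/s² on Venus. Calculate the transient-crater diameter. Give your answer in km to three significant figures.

In SI units: v = 12700 m/s.
(ρ_i/ρ_t)^0.29 = (2910/2900)^0.29 = 1.001
d^0.83 = 72.4^0.83 = 34.96
v^0.38 = 12700^0.38 = 36.26
g^-0.25 = 8.87^-0.25 = 0.5795
D = 1.59 × 1.001 × 34.96 × 36.26 × 0.5795 = 1169 m
   = 1.169 km

D ≈ 1.17 km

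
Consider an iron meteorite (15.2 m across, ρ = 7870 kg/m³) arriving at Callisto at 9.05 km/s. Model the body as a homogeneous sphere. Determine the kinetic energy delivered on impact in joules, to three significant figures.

E ≈ 5.93 × 10^14 J

v = 9050 m/s.
Mass m = (π/6) ρ d³ = (π/6) × 7870 × (15.2)³ = 1.447 × 10^7 kg
E = ½ m v² = 0.5 × 1.447 × 10^7 × (9050)² = 5.926 × 10^14 J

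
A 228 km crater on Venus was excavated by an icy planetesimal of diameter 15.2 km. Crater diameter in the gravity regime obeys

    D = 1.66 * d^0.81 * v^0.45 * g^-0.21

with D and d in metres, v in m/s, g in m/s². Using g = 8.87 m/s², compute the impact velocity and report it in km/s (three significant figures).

v ≈ 21.5 km/s

Rearranging for v: v = [D / (1.66 · 15200^0.81 · 8.87^-0.21)]^(1/0.45).
D = 228000 m.
15200^0.81 = 2439
8.87^-0.21 = 0.6323
Denominator = 1.66 × 2439 × 0.6323 = 2560
D / 2560 = 228000 / 2560 = 89.06
v = 89.06^(1/0.45) = 89.06^2.2222 = 21507 m/s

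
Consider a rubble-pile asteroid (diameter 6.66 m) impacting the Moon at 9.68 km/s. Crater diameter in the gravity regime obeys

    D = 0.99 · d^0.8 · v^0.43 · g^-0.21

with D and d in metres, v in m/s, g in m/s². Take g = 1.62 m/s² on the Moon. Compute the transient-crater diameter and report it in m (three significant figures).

D ≈ 211 m

In SI units: v = 9680 m/s.
d^0.8 = 6.66^0.8 = 4.558
v^0.43 = 9680^0.43 = 51.75
g^-0.21 = 1.62^-0.21 = 0.9037
D = 0.99 × 4.558 × 51.75 × 0.9037 = 211.0 m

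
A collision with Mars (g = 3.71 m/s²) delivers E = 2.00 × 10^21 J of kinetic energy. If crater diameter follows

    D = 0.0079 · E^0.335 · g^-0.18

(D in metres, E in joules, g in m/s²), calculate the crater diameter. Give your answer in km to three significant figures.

D ≈ 85.3 km

E^0.335 = (2.00 × 10^21)^0.335 = 1.367 × 10^7
g^-0.18 = 3.71^-0.18 = 0.7898
D = 0.0079 × 1.367 × 10^7 × 0.7898 = 85293 m
   = 85.29 km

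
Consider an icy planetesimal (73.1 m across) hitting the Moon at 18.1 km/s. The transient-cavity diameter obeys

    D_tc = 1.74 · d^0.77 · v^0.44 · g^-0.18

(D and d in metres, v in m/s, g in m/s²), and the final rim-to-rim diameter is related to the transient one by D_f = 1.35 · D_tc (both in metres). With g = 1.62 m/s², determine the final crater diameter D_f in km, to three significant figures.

D_f ≈ 4.38 km

v = 18100 m/s.
d^0.77 = 73.1^0.77 = 27.24
v^0.44 = 18100^0.44 = 74.71
g^-0.18 = 1.62^-0.18 = 0.9168
D_tc = 1.74 × 27.24 × 74.71 × 0.9168 = 3246 m
D_f = 1.35 × 3246 = 4382 m
     = 4.382 km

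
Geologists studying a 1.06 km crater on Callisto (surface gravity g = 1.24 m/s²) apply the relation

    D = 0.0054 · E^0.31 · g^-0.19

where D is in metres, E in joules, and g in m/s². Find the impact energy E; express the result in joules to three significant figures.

E ≈ 1.35 × 10^17 J

Rearranging: E = [D / (0.0054 · g^-0.19)]^(1/0.31).
D = 1060 m.
g^-0.19 = 1.24^-0.19 = 0.9600
D / (0.0054 × 0.9600) = 1060 / (5.184 × 10^-3) = 2.045 × 10^5
E = (2.045 × 10^5)^3.2258 = 1.353 × 10^17 J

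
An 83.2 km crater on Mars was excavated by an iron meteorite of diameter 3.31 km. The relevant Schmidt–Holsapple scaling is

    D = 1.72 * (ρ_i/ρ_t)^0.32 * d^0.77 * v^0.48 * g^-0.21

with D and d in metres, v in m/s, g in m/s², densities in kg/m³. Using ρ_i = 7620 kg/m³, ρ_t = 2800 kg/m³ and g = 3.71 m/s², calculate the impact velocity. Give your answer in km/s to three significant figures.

Rearranging for v: v = [D / (1.72 · (7620/2800)^0.32 · 3310^0.77 · 3.71^-0.21)]^(1/0.48).
D = 83200 m.
(7620/2800)^0.32 = 1.378
3310^0.77 = 513.2
3.71^-0.21 = 0.7593
Denominator = 1.72 × 1.378 × 513.2 × 0.7593 = 923.6
D / 923.6 = 83200 / 923.6 = 90.08
v = 90.08^(1/0.48) = 90.08^2.0833 = 11805 m/s

v ≈ 11.8 km/s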